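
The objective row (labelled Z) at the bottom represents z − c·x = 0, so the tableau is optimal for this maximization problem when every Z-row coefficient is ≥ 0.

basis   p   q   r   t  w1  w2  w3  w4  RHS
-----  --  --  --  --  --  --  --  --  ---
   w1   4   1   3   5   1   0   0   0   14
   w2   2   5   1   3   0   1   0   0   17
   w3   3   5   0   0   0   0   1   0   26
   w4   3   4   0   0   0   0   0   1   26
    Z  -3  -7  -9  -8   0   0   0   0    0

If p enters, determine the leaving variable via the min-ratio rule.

Column p entries and ratios — w1: 14/4 = 7/2; w2: 17/2 = 17/2; w3: 26/3 = 26/3; w4: 26/3 = 26/3.
Smallest ratio is 7/2 in the row of w1, so w1 leaves.

w1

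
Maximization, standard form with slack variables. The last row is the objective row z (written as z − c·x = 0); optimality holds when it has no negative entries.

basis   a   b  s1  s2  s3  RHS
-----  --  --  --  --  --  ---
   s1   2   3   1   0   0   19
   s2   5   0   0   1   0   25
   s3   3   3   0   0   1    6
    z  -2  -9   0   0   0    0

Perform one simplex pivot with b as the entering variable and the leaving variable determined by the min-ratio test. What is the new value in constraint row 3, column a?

1

Ratio test on column b — row 1: 19/3 = 19/3; row 2: entry 0 ≤ 0; row 3: 6/3 = 2. Minimum is 2 at row 3 (s3 leaves); pivot element 3.
Divide row 3 by 3; eliminate column b from the other rows.
In the new row 3, the a entry is the old entry divided by the pivot: 3/3 = 1.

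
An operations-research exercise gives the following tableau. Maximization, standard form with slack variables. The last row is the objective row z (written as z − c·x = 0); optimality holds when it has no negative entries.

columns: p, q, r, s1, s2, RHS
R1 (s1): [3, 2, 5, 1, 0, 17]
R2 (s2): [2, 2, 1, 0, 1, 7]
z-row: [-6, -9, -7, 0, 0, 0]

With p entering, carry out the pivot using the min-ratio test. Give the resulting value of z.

21

Ratio test on column p — row 1: 17/3 = 17/3; row 2: 7/2 = 7/2. Minimum is 7/2 at row 2 (s2 leaves); pivot element 2.
Pivot on row 2; the z-row RHS becomes 0 − (-6)·(7/2) = 21.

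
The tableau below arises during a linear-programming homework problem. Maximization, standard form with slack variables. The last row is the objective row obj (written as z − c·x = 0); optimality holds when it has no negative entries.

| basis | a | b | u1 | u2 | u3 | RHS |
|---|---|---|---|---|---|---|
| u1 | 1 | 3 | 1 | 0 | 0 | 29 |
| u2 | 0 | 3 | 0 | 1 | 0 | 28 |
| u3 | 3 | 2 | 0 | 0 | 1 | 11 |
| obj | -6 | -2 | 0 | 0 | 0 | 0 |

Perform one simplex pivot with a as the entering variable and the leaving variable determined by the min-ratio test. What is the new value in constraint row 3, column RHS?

11/3

Ratio test on column a — row 1: 29/1 = 29; row 2: entry 0 ≤ 0; row 3: 11/3 = 11/3. Minimum is 11/3 at row 3 (u3 leaves); pivot element 3.
Divide row 3 by 3; eliminate column a from the other rows.
In the new row 3, the RHS entry is the old entry divided by the pivot: 11/3 = 11/3.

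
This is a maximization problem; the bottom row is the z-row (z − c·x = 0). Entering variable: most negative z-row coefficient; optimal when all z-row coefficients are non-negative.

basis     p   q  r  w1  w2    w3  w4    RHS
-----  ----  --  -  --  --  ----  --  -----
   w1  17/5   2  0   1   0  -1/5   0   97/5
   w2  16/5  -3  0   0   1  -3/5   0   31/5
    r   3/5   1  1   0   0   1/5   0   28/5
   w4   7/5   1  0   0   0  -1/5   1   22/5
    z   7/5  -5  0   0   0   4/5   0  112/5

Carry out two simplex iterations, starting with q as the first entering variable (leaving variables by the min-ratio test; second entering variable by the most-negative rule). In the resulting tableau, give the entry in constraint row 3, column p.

-2

Ratio test on column q — row 1: (97/5)/2 = 97/10; row 2: entry -3 ≤ 0; row 3: (28/5)/1 = 28/5; row 4: (22/5)/1 = 22/5. Minimum is 22/5 at row 4 (w4 leaves); pivot element 1.
Divide row 4 by 1; eliminate column q from the other rows.
Second iteration: most negative z-row entry is -1/5 in column w3, so w3 enters.
Ratio test on column w3 — row 1: (53/5)/(1/5) = 53; row 2: entry -6/5 ≤ 0; row 3: (6/5)/(2/5) = 3; row 4: entry -1/5 ≤ 0. Minimum is 3 at row 3 (r leaves); pivot element 2/5.
Divide row 3 by 2/5; eliminate column w3 from the other rows.
After both pivots, the entry at constraint row 3, column p is -2.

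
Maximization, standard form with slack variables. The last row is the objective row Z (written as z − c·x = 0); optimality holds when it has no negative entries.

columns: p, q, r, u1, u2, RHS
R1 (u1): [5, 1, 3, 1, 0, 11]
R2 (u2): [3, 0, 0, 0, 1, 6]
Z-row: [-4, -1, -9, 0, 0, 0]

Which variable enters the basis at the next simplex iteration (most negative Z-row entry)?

r

Negative Z-row entries: p: -4, q: -1, r: -9.
The most negative is -9 in column r, so r enters.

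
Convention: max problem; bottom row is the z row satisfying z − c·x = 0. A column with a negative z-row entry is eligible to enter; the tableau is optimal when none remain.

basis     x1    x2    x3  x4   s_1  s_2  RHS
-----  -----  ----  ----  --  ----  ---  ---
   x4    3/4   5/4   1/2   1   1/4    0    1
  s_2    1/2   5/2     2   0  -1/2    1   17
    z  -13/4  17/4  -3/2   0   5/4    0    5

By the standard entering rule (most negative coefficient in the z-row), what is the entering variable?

Negative z-row entries: x1: -13/4, x3: -3/2.
The most negative is -13/4 in column x1, so x1 enters.

x1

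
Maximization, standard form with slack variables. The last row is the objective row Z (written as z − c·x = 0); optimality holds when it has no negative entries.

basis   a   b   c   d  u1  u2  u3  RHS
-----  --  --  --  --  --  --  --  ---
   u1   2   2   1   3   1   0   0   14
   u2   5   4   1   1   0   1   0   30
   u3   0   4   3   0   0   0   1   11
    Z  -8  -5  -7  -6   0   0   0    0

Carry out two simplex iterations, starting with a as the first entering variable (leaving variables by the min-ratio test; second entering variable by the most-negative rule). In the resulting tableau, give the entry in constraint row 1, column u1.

5/3

Ratio test on column a — row 1: 14/2 = 7; row 2: 30/5 = 6; row 3: entry 0 ≤ 0. Minimum is 6 at row 2 (u2 leaves); pivot element 5.
Divide row 2 by 5; eliminate column a from the other rows.
Second iteration: most negative Z-row entry is -27/5 in column c, so c enters.
Ratio test on column c — row 1: 2/(3/5) = 10/3; row 2: 6/(1/5) = 30; row 3: 11/3 = 11/3. Minimum is 10/3 at row 1 (u1 leaves); pivot element 3/5.
Divide row 1 by 3/5; eliminate column c from the other rows.
After both pivots, the entry at constraint row 1, column u1 is 5/3.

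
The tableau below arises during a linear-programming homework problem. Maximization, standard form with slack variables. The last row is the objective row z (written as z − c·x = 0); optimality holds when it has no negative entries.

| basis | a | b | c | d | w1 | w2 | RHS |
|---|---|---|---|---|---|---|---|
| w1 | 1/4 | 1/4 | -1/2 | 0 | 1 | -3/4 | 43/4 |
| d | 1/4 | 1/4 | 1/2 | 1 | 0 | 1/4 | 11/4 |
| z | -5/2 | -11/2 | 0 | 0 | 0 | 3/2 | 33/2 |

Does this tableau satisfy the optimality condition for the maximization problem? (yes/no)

The z-row has a negative entry -11/2 in column b, so it is not optimal.

no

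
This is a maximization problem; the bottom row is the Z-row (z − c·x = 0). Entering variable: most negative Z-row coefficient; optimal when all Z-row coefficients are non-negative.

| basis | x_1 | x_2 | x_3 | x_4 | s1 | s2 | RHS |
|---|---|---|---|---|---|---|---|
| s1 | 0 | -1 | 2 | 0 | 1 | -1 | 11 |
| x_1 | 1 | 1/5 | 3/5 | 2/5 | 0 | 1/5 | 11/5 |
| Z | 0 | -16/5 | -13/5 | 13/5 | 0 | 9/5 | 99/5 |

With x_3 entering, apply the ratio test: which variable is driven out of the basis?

x_1

Column x_3 entries and ratios — s1: 11/2 = 11/2; x_1: (11/5)/(3/5) = 11/3.
Smallest ratio is 11/3 in the row of x_1, so x_1 leaves.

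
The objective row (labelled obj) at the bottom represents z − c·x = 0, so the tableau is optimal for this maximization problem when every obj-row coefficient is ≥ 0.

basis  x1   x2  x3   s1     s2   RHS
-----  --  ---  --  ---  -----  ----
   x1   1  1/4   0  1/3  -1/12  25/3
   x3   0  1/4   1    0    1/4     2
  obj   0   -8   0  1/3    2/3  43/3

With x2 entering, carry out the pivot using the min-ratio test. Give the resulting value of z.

235/3

Ratio test on column x2 — row 1: (25/3)/(1/4) = 100/3; row 2: 2/(1/4) = 8. Minimum is 8 at row 2 (x3 leaves); pivot element 1/4.
Pivot on row 2; the obj-row RHS becomes 43/3 − (-8)·8 = 235/3.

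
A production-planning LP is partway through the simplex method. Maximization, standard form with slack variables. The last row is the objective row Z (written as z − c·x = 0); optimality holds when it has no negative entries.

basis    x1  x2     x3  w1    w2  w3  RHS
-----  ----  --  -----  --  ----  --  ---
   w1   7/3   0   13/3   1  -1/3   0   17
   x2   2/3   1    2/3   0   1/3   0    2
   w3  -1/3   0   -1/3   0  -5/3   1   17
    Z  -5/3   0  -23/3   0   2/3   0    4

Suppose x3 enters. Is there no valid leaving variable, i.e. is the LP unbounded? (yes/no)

Column x3 has positive entries in row(s) 1, 2, so the ratio test bounds it — not unbounded.

no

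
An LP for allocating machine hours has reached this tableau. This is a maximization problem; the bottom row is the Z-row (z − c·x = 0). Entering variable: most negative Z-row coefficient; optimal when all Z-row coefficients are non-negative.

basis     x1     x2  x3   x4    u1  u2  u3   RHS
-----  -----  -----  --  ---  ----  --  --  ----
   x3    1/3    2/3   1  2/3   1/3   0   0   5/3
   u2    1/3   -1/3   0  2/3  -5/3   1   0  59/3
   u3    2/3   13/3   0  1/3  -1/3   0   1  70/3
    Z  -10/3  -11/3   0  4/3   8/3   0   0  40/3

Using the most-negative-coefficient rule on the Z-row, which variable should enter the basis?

x2

Negative Z-row entries: x1: -10/3, x2: -11/3.
The most negative is -11/3 in column x2, so x2 enters.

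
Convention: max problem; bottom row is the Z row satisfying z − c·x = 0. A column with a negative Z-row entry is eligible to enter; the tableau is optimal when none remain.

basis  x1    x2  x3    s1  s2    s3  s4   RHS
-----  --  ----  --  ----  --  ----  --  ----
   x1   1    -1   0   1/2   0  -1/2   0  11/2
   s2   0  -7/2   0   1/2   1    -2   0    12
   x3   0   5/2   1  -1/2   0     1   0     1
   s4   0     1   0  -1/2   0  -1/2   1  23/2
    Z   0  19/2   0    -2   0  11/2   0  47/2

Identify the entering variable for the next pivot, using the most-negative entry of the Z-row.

Negative Z-row entries: s1: -2.
The most negative is -2 in column s1, so s1 enters.

s1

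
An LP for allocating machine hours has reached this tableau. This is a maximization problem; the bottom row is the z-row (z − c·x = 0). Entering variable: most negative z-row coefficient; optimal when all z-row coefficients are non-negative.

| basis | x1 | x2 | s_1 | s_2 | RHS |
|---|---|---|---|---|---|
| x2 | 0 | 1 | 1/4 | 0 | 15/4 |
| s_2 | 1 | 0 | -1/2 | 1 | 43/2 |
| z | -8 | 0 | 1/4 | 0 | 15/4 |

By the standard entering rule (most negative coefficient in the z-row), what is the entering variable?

Negative z-row entries: x1: -8.
The most negative is -8 in column x1, so x1 enters.

x1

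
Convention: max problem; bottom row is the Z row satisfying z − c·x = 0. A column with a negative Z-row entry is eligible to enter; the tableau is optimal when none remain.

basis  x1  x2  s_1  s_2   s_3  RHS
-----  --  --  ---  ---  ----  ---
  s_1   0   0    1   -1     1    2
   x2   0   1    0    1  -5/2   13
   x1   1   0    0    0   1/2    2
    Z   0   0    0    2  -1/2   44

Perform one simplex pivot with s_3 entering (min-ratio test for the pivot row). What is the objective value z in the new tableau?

45

Ratio test on column s_3 — row 1: 2/1 = 2; row 2: entry -5/2 ≤ 0; row 3: 2/(1/2) = 4. Minimum is 2 at row 1 (s_1 leaves); pivot element 1.
Pivot on row 1; the Z-row RHS becomes 44 − (-1/2)·2 = 45.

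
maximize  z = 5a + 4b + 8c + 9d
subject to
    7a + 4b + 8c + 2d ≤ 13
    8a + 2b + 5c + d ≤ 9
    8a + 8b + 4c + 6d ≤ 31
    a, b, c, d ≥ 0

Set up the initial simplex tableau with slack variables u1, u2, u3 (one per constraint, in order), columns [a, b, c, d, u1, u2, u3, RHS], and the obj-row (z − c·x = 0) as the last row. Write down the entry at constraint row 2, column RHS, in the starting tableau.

The RHS of constraint 2 is b_2 = 9.

9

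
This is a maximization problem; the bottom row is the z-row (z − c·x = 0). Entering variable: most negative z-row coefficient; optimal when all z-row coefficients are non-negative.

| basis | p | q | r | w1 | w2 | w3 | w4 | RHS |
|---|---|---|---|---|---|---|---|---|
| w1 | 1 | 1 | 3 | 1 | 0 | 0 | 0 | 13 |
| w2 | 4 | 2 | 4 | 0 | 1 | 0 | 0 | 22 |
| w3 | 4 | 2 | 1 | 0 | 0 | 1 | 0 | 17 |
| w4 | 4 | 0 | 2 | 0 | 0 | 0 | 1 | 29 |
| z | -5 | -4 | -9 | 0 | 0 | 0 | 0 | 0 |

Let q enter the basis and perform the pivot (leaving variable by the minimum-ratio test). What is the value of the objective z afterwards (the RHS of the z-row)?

Ratio test on column q — row 1: 13/1 = 13; row 2: 22/2 = 11; row 3: 17/2 = 17/2; row 4: entry 0 ≤ 0. Minimum is 17/2 at row 3 (w3 leaves); pivot element 2.
Pivot on row 3; the z-row RHS becomes 0 − (-4)·(17/2) = 34.

34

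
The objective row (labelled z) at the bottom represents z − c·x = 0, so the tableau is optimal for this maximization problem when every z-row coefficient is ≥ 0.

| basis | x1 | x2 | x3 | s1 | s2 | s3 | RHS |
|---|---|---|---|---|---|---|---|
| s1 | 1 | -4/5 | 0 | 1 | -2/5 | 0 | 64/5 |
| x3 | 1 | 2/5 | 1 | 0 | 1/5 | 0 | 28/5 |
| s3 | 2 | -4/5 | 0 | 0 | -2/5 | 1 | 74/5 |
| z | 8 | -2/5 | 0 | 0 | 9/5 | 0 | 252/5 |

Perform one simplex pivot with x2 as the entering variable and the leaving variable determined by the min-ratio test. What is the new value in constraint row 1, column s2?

Ratio test on column x2 — row 1: entry -4/5 ≤ 0; row 2: (28/5)/(2/5) = 14; row 3: entry -4/5 ≤ 0. Minimum is 14 at row 2 (x3 leaves); pivot element 2/5.
Divide row 2 by 2/5; eliminate column x2 from the other rows.
Row 1 update in column s2: -2/5 − (-4/5)·(1/2) = 0.

0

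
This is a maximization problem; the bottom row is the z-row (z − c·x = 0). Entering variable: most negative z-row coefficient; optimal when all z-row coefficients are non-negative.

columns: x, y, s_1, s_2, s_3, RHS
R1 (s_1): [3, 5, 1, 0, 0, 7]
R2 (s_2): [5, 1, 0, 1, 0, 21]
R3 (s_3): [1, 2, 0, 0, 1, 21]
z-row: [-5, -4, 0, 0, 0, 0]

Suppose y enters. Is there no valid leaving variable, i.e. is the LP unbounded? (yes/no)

Column y has positive entries in row(s) 1, 2, 3, so the ratio test bounds it — not unbounded.

no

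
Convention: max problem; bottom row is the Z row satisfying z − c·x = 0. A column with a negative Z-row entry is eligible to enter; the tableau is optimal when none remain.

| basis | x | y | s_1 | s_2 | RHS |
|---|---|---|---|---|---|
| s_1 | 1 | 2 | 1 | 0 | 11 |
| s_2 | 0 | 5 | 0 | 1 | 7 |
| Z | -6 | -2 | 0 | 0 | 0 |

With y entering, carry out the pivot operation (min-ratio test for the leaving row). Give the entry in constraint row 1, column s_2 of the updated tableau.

-2/5

Ratio test on column y — row 1: 11/2 = 11/2; row 2: 7/5 = 7/5. Minimum is 7/5 at row 2 (s_2 leaves); pivot element 5.
Divide row 2 by 5; eliminate column y from the other rows.
Row 1 update in column s_2: 0 − 2·(1/5) = -2/5.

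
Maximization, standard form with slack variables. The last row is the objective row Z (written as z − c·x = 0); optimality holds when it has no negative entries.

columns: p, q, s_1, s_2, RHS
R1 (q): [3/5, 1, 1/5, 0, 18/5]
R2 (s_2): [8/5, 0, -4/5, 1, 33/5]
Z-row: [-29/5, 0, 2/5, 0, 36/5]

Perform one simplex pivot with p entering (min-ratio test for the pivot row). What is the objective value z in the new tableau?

Ratio test on column p — row 1: (18/5)/(3/5) = 6; row 2: (33/5)/(8/5) = 33/8. Minimum is 33/8 at row 2 (s_2 leaves); pivot element 8/5.
Pivot on row 2; the Z-row RHS becomes 36/5 − (-29/5)·(33/8) = 249/8.

249/8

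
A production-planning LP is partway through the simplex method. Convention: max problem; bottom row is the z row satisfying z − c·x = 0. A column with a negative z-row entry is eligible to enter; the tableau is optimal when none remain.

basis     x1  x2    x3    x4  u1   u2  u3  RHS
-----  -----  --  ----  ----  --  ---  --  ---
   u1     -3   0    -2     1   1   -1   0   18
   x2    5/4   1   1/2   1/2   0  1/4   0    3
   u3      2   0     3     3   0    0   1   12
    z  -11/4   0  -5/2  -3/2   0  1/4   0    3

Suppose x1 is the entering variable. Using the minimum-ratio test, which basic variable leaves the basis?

Column x1 entries and ratios — u1: -3 ≤ 0, skip; x2: 3/(5/4) = 12/5; u3: 12/2 = 6.
Smallest ratio is 12/5 in the row of x2, so x2 leaves.

x2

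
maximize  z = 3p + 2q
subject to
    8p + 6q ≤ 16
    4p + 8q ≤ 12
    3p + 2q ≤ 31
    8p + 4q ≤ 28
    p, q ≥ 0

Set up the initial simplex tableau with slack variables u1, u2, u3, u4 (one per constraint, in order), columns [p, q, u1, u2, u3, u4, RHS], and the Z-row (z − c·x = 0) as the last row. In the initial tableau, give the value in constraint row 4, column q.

4

Constraint 4 has coefficient 4 on q.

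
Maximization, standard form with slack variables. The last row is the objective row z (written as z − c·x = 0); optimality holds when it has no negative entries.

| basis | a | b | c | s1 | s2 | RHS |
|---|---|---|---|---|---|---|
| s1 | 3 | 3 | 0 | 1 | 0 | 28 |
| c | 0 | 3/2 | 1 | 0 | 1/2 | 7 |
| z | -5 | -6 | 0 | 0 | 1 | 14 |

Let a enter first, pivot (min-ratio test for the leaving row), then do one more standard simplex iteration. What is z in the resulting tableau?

Ratio test on column a — row 1: 28/3 = 28/3; row 2: entry 0 ≤ 0. Minimum is 28/3 at row 1 (s1 leaves); pivot element 3.
Pivot on row 1; the z-row RHS becomes 14 − (-5)·(28/3) = 182/3.
Next entering variable (most negative z-row entry -1): b.
Ratio test on column b — row 1: (28/3)/1 = 28/3; row 2: 7/(3/2) = 14/3. Minimum is 14/3 at row 2 (c leaves); pivot element 3/2.
After the second pivot the z-row RHS is 182/3 − (-1)·(14/3) = 196/3.

196/3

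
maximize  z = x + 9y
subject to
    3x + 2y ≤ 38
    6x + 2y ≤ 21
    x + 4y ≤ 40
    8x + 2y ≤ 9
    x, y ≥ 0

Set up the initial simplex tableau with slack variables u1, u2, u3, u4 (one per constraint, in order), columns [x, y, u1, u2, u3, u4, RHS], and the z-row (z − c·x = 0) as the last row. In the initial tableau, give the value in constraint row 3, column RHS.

40

The RHS of constraint 3 is b_3 = 40.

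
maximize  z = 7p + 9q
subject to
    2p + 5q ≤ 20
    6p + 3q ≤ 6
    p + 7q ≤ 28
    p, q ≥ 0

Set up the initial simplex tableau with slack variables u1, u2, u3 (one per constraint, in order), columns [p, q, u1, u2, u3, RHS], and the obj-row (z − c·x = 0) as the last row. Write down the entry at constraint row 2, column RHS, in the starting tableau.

The RHS of constraint 2 is b_2 = 6.

6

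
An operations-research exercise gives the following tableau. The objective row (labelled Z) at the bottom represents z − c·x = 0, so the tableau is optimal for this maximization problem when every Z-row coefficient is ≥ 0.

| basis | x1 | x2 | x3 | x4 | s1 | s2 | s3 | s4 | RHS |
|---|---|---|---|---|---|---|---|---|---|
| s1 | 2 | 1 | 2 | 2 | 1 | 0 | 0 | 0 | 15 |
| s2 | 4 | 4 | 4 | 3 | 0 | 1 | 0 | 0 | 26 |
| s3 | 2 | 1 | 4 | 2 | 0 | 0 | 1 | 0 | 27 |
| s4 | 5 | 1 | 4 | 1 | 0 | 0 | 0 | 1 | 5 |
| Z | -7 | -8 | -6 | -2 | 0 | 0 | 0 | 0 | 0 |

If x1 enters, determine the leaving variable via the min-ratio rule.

Column x1 entries and ratios — s1: 15/2 = 15/2; s2: 26/4 = 13/2; s3: 27/2 = 27/2; s4: 5/5 = 1.
Smallest ratio is 1 in the row of s4, so s4 leaves.

s4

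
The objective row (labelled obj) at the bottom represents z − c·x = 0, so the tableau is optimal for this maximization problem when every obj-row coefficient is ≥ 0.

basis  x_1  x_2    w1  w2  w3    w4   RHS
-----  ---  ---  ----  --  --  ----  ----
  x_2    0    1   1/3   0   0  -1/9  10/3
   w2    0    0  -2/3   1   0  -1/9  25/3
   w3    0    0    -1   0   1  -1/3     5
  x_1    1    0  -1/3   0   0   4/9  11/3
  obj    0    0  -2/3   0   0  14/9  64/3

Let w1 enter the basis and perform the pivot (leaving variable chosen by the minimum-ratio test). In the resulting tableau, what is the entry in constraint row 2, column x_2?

2

Ratio test on column w1 — row 1: (10/3)/(1/3) = 10; row 2: entry -2/3 ≤ 0; row 3: entry -1 ≤ 0; row 4: entry -1/3 ≤ 0. Minimum is 10 at row 1 (x_2 leaves); pivot element 1/3.
Divide row 1 by 1/3; eliminate column w1 from the other rows.
Row 2 update in column x_2: 0 − (-2/3)·3 = 2.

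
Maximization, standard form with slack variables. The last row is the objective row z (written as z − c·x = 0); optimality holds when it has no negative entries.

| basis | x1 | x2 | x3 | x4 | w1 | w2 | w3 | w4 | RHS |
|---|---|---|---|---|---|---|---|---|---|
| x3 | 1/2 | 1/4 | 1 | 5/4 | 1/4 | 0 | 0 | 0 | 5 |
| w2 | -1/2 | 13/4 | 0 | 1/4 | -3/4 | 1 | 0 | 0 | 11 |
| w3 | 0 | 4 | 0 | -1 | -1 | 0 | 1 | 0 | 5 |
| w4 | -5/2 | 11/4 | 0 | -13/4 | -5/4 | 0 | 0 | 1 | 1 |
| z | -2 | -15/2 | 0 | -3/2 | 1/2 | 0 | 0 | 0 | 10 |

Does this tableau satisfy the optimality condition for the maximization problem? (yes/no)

The z-row has a negative entry -15/2 in column x2, so it is not optimal.

no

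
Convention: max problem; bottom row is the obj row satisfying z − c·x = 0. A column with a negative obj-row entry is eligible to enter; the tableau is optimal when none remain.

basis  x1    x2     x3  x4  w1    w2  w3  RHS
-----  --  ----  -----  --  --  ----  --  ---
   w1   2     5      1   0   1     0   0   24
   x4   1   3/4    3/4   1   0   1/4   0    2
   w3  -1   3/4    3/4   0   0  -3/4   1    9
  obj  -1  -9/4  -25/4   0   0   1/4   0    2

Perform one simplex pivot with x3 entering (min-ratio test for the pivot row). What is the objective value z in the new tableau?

Ratio test on column x3 — row 1: 24/1 = 24; row 2: 2/(3/4) = 8/3; row 3: 9/(3/4) = 12. Minimum is 8/3 at row 2 (x4 leaves); pivot element 3/4.
Pivot on row 2; the obj-row RHS becomes 2 − (-25/4)·(8/3) = 56/3.

56/3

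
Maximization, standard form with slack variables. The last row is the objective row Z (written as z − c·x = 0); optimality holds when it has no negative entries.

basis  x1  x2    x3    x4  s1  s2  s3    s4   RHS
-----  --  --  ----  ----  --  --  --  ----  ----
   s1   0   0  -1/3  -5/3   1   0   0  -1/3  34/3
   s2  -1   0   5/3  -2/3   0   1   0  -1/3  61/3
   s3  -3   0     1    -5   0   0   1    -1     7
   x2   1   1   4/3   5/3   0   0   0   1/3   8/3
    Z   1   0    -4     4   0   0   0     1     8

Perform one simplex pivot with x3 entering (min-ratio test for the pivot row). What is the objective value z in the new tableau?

16

Ratio test on column x3 — row 1: entry -1/3 ≤ 0; row 2: (61/3)/(5/3) = 61/5; row 3: 7/1 = 7; row 4: (8/3)/(4/3) = 2. Minimum is 2 at row 4 (x2 leaves); pivot element 4/3.
Pivot on row 4; the Z-row RHS becomes 8 − (-4)·2 = 16.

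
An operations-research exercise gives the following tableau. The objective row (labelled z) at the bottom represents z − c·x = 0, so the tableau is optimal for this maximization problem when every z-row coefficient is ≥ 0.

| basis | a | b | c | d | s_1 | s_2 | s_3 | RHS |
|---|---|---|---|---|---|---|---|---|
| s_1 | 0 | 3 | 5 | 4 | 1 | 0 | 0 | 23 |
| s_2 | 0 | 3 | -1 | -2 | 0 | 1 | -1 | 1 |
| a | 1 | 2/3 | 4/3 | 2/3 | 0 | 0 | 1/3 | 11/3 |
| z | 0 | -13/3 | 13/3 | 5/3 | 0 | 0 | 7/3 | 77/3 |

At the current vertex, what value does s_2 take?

1

s_2 is basic (row 2); its value is the RHS of that row, 1.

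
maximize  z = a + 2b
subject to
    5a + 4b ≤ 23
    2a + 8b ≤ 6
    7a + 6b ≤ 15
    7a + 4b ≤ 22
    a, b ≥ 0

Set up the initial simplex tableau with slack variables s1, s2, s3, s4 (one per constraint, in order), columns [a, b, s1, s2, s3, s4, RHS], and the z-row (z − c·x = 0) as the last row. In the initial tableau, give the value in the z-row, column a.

The z-row carries the negated objective coefficients: the a entry is -1.

-1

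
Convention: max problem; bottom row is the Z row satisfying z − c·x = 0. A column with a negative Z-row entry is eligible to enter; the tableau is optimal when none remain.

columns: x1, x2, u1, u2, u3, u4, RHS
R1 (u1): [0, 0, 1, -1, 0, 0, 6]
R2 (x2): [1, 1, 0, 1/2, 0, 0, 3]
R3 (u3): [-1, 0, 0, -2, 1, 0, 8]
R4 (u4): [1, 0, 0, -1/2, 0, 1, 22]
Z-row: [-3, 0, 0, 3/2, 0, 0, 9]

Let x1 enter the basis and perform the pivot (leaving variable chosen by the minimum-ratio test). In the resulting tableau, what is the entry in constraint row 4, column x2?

Ratio test on column x1 — row 1: entry 0 ≤ 0; row 2: 3/1 = 3; row 3: entry -1 ≤ 0; row 4: 22/1 = 22. Minimum is 3 at row 2 (x2 leaves); pivot element 1.
Divide row 2 by 1; eliminate column x1 from the other rows.
Row 4 update in column x2: 0 − 1·1 = -1.

-1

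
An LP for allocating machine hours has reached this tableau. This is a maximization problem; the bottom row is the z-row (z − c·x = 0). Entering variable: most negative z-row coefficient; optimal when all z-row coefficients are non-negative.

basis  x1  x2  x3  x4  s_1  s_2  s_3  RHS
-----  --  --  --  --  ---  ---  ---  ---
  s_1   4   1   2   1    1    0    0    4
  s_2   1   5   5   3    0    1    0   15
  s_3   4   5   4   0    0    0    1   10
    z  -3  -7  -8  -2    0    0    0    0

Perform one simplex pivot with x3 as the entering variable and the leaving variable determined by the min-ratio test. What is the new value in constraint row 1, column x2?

Ratio test on column x3 — row 1: 4/2 = 2; row 2: 15/5 = 3; row 3: 10/4 = 5/2. Minimum is 2 at row 1 (s_1 leaves); pivot element 2.
Divide row 1 by 2; eliminate column x3 from the other rows.
In the new row 1, the x2 entry is the old entry divided by the pivot: 1/2 = 1/2.

1/2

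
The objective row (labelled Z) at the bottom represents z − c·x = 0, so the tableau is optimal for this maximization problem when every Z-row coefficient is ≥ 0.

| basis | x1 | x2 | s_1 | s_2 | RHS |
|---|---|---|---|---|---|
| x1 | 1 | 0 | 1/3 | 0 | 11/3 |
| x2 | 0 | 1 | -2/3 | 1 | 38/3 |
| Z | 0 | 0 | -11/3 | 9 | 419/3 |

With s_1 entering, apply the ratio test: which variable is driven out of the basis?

x1

Column s_1 entries and ratios — x1: (11/3)/(1/3) = 11; x2: -2/3 ≤ 0, skip.
Smallest ratio is 11 in the row of x1, so x1 leaves.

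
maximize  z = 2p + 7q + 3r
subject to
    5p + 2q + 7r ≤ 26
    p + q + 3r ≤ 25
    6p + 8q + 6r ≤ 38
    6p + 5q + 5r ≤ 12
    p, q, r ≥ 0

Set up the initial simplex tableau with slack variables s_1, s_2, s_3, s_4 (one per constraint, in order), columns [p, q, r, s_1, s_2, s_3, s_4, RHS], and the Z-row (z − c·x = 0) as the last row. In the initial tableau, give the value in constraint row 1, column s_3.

Slack s_3 belongs to constraint 3; its column is the unit vector e_3, so the entry in row 1 is 0.

0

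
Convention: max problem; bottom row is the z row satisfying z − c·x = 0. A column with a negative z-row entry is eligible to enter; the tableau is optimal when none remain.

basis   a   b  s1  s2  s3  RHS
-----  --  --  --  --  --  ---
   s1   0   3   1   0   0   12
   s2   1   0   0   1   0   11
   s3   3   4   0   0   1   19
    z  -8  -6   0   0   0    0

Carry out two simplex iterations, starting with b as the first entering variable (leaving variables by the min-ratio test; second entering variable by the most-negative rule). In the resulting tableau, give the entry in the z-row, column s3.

Ratio test on column b — row 1: 12/3 = 4; row 2: entry 0 ≤ 0; row 3: 19/4 = 19/4. Minimum is 4 at row 1 (s1 leaves); pivot element 3.
Divide row 1 by 3; eliminate column b from the other rows.
Second iteration: most negative z-row entry is -8 in column a, so a enters.
Ratio test on column a — row 1: entry 0 ≤ 0; row 2: 11/1 = 11; row 3: 3/3 = 1. Minimum is 1 at row 3 (s3 leaves); pivot element 3.
Divide row 3 by 3; eliminate column a from the other rows.
After both pivots, the entry at the z-row, column s3 is 8/3.

8/3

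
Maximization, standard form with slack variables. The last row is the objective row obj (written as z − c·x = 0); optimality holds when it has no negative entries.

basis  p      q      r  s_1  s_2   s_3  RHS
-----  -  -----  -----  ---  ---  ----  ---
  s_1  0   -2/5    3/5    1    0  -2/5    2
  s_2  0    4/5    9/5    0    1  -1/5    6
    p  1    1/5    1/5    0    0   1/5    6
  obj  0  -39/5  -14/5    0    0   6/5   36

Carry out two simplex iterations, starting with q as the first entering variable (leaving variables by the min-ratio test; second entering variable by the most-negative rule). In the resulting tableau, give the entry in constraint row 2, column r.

2

Ratio test on column q — row 1: entry -2/5 ≤ 0; row 2: 6/(4/5) = 15/2; row 3: 6/(1/5) = 30. Minimum is 15/2 at row 2 (s_2 leaves); pivot element 4/5.
Divide row 2 by 4/5; eliminate column q from the other rows.
Second iteration: most negative obj-row entry is -3/4 in column s_3, so s_3 enters.
Ratio test on column s_3 — row 1: entry -1/2 ≤ 0; row 2: entry -1/4 ≤ 0; row 3: (9/2)/(1/4) = 18. Minimum is 18 at row 3 (p leaves); pivot element 1/4.
Divide row 3 by 1/4; eliminate column s_3 from the other rows.
After both pivots, the entry at constraint row 2, column r is 2.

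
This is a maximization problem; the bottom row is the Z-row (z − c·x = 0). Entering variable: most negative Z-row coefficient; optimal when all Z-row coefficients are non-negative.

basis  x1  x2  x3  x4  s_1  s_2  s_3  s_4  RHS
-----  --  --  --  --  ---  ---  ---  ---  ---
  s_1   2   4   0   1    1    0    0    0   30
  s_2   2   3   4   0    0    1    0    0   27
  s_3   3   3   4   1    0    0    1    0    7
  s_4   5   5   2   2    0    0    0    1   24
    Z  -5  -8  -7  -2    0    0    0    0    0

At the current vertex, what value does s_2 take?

s_2 is basic (row 2); its value is the RHS of that row, 27.

27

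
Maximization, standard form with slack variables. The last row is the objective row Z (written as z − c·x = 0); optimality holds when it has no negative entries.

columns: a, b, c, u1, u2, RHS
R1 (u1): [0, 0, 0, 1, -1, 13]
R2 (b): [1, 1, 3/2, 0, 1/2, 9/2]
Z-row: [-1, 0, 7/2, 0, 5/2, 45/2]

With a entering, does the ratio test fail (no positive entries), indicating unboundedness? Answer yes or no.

Column a has positive entries in row(s) 2, so the ratio test bounds it — not unbounded.

no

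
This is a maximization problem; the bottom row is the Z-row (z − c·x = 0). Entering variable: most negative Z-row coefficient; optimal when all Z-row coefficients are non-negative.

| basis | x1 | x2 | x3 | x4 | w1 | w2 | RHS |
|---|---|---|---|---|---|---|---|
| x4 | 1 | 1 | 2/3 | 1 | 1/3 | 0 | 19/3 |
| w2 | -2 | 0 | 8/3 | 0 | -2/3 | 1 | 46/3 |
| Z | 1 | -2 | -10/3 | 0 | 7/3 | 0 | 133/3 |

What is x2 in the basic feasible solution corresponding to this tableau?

0

x2 is not in the basis, so in the current basic feasible solution x2 = 0.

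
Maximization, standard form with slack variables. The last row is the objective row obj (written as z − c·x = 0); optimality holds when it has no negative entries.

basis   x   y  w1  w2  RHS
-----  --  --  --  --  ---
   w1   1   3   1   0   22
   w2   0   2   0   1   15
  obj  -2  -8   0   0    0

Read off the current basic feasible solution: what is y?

0

y is not in the basis, so in the current basic feasible solution y = 0.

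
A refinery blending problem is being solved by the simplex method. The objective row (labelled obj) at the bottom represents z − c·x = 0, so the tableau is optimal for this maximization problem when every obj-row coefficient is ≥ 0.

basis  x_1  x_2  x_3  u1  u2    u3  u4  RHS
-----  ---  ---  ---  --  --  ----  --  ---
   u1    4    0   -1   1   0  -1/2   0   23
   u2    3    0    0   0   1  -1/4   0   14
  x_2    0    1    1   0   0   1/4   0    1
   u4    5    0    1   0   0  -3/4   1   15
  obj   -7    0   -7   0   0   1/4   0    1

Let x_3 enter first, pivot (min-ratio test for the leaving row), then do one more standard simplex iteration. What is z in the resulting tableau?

138/5

Ratio test on column x_3 — row 1: entry -1 ≤ 0; row 2: entry 0 ≤ 0; row 3: 1/1 = 1; row 4: 15/1 = 15. Minimum is 1 at row 3 (x_2 leaves); pivot element 1.
Pivot on row 3; the obj-row RHS becomes 1 − (-7)·1 = 8.
Next entering variable (most negative obj-row entry -7): x_1.
Ratio test on column x_1 — row 1: 24/4 = 6; row 2: 14/3 = 14/3; row 3: entry 0 ≤ 0; row 4: 14/5 = 14/5. Minimum is 14/5 at row 4 (u4 leaves); pivot element 5.
After the second pivot the obj-row RHS is 8 − (-7)·(14/5) = 138/5.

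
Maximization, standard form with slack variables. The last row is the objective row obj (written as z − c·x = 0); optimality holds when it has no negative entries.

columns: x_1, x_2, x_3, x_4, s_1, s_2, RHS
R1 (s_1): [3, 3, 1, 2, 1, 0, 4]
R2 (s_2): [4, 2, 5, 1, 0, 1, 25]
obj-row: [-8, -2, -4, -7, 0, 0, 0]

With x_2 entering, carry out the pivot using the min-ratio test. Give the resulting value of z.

Ratio test on column x_2 — row 1: 4/3 = 4/3; row 2: 25/2 = 25/2. Minimum is 4/3 at row 1 (s_1 leaves); pivot element 3.
Pivot on row 1; the obj-row RHS becomes 0 − (-2)·(4/3) = 8/3.

8/3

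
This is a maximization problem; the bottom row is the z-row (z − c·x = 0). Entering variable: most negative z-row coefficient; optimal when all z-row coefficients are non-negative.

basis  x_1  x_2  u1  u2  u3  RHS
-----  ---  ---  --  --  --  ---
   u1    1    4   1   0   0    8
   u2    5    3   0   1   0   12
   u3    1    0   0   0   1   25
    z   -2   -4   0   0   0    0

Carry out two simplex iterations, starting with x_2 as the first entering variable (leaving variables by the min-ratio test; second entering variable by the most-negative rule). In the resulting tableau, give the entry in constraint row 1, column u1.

Ratio test on column x_2 — row 1: 8/4 = 2; row 2: 12/3 = 4; row 3: entry 0 ≤ 0. Minimum is 2 at row 1 (u1 leaves); pivot element 4.
Divide row 1 by 4; eliminate column x_2 from the other rows.
Second iteration: most negative z-row entry is -1 in column x_1, so x_1 enters.
Ratio test on column x_1 — row 1: 2/(1/4) = 8; row 2: 6/(17/4) = 24/17; row 3: 25/1 = 25. Minimum is 24/17 at row 2 (u2 leaves); pivot element 17/4.
Divide row 2 by 17/4; eliminate column x_1 from the other rows.
After both pivots, the entry at constraint row 1, column u1 is 5/17.

5/17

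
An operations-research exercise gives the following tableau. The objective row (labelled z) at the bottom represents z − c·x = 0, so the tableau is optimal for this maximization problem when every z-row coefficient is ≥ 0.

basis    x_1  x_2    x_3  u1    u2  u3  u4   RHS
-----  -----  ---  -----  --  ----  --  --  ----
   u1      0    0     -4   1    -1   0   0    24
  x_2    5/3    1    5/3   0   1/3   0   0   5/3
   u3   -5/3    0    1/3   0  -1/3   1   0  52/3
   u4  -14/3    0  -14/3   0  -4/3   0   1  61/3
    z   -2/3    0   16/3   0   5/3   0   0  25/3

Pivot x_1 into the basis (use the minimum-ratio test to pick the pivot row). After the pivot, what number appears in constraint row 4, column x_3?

0

Ratio test on column x_1 — row 1: entry 0 ≤ 0; row 2: (5/3)/(5/3) = 1; row 3: entry -5/3 ≤ 0; row 4: entry -14/3 ≤ 0. Minimum is 1 at row 2 (x_2 leaves); pivot element 5/3.
Divide row 2 by 5/3; eliminate column x_1 from the other rows.
Row 4 update in column x_3: -14/3 − (-14/3)·1 = 0.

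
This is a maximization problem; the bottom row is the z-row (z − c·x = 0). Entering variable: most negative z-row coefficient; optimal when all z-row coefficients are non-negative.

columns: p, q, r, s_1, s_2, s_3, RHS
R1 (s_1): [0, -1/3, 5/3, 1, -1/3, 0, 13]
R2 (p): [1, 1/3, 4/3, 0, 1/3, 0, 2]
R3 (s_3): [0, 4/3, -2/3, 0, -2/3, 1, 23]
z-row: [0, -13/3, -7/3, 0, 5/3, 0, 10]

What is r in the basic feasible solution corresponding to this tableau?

0

r is not in the basis, so in the current basic feasible solution r = 0.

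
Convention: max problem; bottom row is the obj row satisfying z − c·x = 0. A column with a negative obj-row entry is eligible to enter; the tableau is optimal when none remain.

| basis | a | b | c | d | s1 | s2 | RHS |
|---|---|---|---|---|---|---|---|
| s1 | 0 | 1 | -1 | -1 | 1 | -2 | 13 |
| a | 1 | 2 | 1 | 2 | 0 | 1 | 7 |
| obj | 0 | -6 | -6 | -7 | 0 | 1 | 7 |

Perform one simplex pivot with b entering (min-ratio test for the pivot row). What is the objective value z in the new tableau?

28

Ratio test on column b — row 1: 13/1 = 13; row 2: 7/2 = 7/2. Minimum is 7/2 at row 2 (a leaves); pivot element 2.
Pivot on row 2; the obj-row RHS becomes 7 − (-6)·(7/2) = 28.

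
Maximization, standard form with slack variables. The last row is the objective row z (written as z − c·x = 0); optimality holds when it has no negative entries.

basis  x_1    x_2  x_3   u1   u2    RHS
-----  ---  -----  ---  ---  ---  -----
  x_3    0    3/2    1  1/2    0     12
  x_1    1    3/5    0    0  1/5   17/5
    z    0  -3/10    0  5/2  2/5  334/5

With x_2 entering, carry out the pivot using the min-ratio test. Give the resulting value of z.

137/2

Ratio test on column x_2 — row 1: 12/(3/2) = 8; row 2: (17/5)/(3/5) = 17/3. Minimum is 17/3 at row 2 (x_1 leaves); pivot element 3/5.
Pivot on row 2; the z-row RHS becomes 334/5 − (-3/10)·(17/3) = 137/2.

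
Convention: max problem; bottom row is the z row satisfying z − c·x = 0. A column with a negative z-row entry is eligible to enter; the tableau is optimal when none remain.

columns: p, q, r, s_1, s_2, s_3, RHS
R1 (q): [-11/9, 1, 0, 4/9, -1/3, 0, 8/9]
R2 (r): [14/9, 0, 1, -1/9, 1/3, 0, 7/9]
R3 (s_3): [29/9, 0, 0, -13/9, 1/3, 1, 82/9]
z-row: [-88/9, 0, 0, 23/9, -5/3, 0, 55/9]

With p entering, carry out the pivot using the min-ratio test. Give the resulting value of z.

Ratio test on column p — row 1: entry -11/9 ≤ 0; row 2: (7/9)/(14/9) = 1/2; row 3: (82/9)/(29/9) = 82/29. Minimum is 1/2 at row 2 (r leaves); pivot element 14/9.
Pivot on row 2; the z-row RHS becomes 55/9 − (-88/9)·(1/2) = 11.

11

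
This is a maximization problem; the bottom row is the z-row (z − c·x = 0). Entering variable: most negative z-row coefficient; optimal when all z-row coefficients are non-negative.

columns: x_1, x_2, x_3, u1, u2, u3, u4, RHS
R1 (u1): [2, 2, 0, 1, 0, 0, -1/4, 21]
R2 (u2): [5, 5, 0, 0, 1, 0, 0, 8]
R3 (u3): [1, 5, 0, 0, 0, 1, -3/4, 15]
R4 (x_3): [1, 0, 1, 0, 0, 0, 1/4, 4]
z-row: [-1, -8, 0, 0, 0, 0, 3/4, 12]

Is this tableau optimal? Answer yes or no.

no

The z-row has a negative entry -8 in column x_2, so it is not optimal.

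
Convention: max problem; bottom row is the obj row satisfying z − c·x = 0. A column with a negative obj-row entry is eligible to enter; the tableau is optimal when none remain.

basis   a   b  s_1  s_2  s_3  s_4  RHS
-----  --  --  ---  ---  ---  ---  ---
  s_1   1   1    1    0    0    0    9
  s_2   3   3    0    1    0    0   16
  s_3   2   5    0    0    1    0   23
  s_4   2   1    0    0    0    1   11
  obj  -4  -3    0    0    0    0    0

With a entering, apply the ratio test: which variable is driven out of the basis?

Column a entries and ratios — s_1: 9/1 = 9; s_2: 16/3 = 16/3; s_3: 23/2 = 23/2; s_4: 11/2 = 11/2.
Smallest ratio is 16/3 in the row of s_2, so s_2 leaves.

s_2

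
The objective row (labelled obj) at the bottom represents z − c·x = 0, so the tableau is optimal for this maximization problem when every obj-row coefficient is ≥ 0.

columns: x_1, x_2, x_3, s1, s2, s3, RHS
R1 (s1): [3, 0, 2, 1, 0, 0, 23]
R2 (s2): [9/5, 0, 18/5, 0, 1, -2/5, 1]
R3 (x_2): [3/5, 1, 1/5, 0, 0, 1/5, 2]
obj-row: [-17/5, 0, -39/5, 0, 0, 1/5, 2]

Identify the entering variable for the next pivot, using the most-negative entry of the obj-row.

x_3

Negative obj-row entries: x_1: -17/5, x_3: -39/5.
The most negative is -39/5 in column x_3, so x_3 enters.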